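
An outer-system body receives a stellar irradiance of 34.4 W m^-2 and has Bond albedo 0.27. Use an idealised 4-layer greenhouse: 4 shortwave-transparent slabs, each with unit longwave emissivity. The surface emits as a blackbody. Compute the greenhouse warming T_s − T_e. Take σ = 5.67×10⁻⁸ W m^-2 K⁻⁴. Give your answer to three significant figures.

50.8 K

The effective emission temperature is T_e = [S(1−α)/(4σ)]^¼ = 102.6 K.
Surface: T_s = (5)^¼·T_e = 153.4 K.
So the greenhouse effect raises the surface by 153.4 − 102.6 = 50.81 K.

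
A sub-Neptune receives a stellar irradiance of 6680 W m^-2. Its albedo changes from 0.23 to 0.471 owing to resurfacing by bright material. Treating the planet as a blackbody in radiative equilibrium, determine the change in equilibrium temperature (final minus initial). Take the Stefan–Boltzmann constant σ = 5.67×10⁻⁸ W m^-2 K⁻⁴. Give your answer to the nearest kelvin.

With α = 0.23, T₁ = 388.1 K.
Final:   T₂ = [S(1−0.471)/(4σ)]^(1/4) = 353.3 K.
Change: 353.3 − 388.1 = -34.76 K.

-35 K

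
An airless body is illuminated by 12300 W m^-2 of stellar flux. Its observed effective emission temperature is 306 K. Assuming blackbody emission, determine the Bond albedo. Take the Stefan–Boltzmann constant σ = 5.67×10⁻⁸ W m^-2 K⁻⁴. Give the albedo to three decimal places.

0.838

Energy balance: S(1−α)/4 = σT⁴, so 1−α = 4σT⁴/S.
σT⁴ = 497.1 W m^-2, so 4σT⁴ = 1989 W m^-2.
1−α = 1989/12300 = 0.1617, so α = 0.8383.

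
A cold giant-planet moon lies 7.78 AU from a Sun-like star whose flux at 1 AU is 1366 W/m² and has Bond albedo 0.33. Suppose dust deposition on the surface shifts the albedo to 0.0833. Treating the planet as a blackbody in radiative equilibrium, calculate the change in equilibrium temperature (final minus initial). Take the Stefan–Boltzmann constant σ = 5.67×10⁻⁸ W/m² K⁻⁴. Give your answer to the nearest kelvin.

7 kelvin

By the inverse-square law, S = 1366/7.78² = 22.57 W/m².
Initial: T₁ = [S(1−0.33)/(4σ)]^(1/4) = 90.36 K.
After:  T₂ = [22.57·0.917/(4σ)]^(1/4) = 97.73 K.
Change: 97.73 − 90.36 = 7.367 K.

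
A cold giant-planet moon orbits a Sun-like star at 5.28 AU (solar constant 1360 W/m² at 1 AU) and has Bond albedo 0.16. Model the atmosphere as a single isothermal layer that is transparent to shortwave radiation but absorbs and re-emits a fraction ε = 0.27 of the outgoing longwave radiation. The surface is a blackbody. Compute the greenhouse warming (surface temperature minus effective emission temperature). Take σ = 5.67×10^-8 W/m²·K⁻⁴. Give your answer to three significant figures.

Irradiance scales as 1/d², so S = 1360 W/m² × (1/5.28)² = 48.78 W/m².
At the top of the atmosphere, σT_e⁴ = S(1−α)/4 = 10.24 W/m², giving T_e = 115.9 K.
The surface balance (absorbed SW + ε·downward IR = σT_s⁴) with T_a⁴ = T_s⁴/2 reduces to T_s = T_e·[2/(2−ε)]^¼ = 120.2 K.
T_s − T_e = 120.2 − 115.9 = 4.281 K.

4.28 K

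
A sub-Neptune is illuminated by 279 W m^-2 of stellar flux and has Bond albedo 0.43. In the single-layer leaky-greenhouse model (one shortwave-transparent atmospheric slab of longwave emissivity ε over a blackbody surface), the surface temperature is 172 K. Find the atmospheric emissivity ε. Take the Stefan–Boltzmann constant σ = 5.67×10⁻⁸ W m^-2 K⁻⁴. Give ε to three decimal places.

0.398

Effective temperature: T_e = [S(1−α)/(4σ)]^(1/4) = 162.7 K.
T_s⁴ = T_e⁴·2/(2−ε) → ε = 2 − 2(T_e/T_s)⁴ = 2 − 2·(162.7/172)⁴ = 0.3977.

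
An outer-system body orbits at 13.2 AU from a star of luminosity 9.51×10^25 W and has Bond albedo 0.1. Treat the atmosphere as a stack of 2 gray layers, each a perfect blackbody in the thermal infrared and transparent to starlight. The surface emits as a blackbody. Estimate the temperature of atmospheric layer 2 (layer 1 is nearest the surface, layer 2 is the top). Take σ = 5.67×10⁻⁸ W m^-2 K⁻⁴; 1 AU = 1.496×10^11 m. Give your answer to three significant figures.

52.7 K

Orbital distance: d = 13.2 AU = 1.975×10^12 m.
Spreading L over a sphere of radius d: S = 9.51×10^25/(4π·1.97×10^12²) = 1.941 W m^-2.
The effective emission temperature is T_e = [S(1−α)/(4σ)]^¼ = 52.68 K.
Each opaque layer satisfies 2T_j⁴ = T_{j−1}⁴ + T_{j+1}⁴, giving T_k⁴ = (N+1−k)T_e⁴.
T_2 = (1)^(1/4)·52.68 = 52.68 K.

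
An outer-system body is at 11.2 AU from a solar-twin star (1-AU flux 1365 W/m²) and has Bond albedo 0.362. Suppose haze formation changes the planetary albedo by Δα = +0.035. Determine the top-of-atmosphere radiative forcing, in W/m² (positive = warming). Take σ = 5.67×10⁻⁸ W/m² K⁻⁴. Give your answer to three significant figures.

-0.0952 W/m²

By the inverse-square law, S = 1365/11.2² = 10.88 W/m².
ΔF = −(S/4)Δα = −(10.88/4)×(+0.035) = -0.09521 W/m².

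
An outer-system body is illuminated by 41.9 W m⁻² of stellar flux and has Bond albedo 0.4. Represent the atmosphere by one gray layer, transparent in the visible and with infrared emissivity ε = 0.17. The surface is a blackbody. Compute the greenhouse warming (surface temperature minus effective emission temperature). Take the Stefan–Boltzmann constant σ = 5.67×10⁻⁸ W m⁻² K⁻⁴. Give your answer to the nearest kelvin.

2 kelvin

The planet radiates to space at T_e = [S(1−α)/(4σ)]^(1/4) = 102.6 K.
Surface balance with a leaky layer gives σT_s⁴ = σT_e⁴·2/(2−ε), so T_s = T_e·[2/(2−0.17)]^(1/4) = 104.9 K.
The atmosphere warms the surface by 2.304 K.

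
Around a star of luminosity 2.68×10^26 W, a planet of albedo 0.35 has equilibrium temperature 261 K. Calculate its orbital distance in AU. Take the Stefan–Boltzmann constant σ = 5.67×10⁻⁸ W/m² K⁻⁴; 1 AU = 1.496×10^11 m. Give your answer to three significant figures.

0.767 AU

Energy balance gives S = 4σT⁴/(1−α) = 1619 W/m².
S = L/(4πd²) → d = √(L/4πS) = √(2.68×10^26/(4π·1619)) = 1.148×10^11 m = 0.7672 AU.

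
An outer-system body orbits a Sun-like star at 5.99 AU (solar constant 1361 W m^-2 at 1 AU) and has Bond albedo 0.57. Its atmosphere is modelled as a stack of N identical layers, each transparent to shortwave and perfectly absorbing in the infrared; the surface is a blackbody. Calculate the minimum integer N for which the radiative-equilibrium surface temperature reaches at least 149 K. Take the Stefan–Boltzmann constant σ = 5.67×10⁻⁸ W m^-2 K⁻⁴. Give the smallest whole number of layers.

6

Irradiance scales as 1/d², so S = 1361 W m^-2 × (1/5.99)² = 37.93 W m^-2.
The effective emission temperature is T_e = [S(1−α)/(4σ)]^¼ = 92.09 K.
Since T_s⁴ = (N+1)T_e⁴, we need N ≥ (T_s/T_e)⁴ − 1 = 5.854.
The minimum whole number is N = 6.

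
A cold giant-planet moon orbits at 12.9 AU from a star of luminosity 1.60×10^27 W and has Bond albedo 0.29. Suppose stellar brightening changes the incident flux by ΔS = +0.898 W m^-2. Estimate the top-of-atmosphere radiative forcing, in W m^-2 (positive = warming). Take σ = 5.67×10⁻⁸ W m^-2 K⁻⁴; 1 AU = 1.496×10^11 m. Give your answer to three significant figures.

0.159 W m^-2

Orbital distance: d = 12.9 AU = 1.930×10^12 m.
S = L/(4πd²) = 34.19 W m^-2.
Only a fraction (1−α) is absorbed and it's spread over 4πR², so ΔF = (1−α)ΔS/4 = 0.1594 W m^-2.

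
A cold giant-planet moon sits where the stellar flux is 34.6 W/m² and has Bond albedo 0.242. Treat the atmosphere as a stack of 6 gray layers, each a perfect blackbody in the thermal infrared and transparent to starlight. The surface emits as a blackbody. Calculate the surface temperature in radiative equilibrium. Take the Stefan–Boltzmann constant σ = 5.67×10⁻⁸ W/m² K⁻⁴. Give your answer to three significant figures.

Top-of-atmosphere balance: σT_e⁴ = S(1−α)/4 = 6.557 W/m² → T_e = 103.7 K.
With N = 6 opaque layers, T_s = (N+1)^(1/4)·T_e = 7^(1/4)·103.7 = 168.7 K.

169 kelvin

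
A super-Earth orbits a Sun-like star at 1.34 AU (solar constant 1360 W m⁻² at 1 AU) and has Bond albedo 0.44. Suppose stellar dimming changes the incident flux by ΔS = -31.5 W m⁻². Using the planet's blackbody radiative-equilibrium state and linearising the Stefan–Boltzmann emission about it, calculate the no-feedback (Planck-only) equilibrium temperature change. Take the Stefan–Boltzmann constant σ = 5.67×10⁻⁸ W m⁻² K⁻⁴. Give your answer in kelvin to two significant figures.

-2.2 K

Irradiance scales as 1/d², so S = 1360 W m⁻² × (1/1.34)² = 757.4 W m⁻².
Reference equilibrium: T_e = [S(1−α)/(4σ)]^(1/4) = 208.0 K.
Only a fraction (1−α) is absorbed and it's spread over 4πR², so ΔF = (1−α)ΔS/4 = -4.410 W m⁻².
Planck response: λ_P = 4σT_e³ = 4·5.67×10⁻⁸·(208.0)³ = 2.040 W m⁻²/K.
So ΔT₀ = -4.410/2.040 = -2.16 K.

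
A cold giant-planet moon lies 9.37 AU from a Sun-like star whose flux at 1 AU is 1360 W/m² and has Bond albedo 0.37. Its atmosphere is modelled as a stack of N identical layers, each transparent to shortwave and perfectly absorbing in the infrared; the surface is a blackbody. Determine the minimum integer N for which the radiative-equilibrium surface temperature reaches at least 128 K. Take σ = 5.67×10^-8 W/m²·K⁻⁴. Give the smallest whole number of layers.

6

Flux at the orbit: S = 1360/(9.37)² = 15.49 W/m².
Top-of-atmosphere balance: σT_e⁴ = S(1−α)/4 = 2.440 W/m² → T_e = 80.99 K.
T_s = (N+1)^(1/4)·T_e ≥ 128 K requires N+1 ≥ (T_s/T_e)⁴ = (128/80.99)⁴ = 6.239.
Rounding up, N = 6.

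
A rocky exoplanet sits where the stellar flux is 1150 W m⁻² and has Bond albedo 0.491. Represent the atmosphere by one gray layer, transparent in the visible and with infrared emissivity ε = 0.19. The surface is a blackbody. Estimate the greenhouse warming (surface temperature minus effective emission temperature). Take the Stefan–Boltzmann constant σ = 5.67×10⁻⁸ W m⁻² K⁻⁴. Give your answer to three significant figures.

5.70 K

At the top of the atmosphere, σT_e⁴ = S(1−α)/4 = 146.3 W m⁻², giving T_e = 225.4 K.
The surface balance (absorbed SW + ε·downward IR = σT_s⁴) with T_a⁴ = T_s⁴/2 reduces to T_s = T_e·[2/(2−ε)]^¼ = 231.1 K.
The atmosphere warms the surface by 5.696 K.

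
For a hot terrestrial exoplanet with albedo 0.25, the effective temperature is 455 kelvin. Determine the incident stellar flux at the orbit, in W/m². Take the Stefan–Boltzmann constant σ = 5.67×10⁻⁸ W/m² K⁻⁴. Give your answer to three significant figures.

Invert the energy balance for S: S = 4σT⁴/(1−α).
The emitted flux is σT⁴ = 2430 W/m².
So S = 4×2430/(1−0.25) = 12960 W/m².

13000 W/m²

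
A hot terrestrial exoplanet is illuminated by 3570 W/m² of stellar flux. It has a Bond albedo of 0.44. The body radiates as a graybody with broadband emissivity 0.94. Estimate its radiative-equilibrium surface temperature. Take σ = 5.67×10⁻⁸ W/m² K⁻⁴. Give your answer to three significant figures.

Absorbed flux (global mean): S(1−α)/4 = 3570·0.56/4 = 499.8 W/m².
Equating to εσT⁴ with ε = 0.94: T = (499.8/0.94σ)^(1/4) = 311.2 K.

311 kelvin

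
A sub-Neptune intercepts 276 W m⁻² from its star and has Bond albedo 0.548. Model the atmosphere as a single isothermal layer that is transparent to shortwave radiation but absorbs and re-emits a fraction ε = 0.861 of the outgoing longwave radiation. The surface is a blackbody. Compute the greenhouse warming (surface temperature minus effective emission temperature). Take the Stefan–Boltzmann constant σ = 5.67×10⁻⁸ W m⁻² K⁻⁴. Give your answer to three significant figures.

Effective emission temperature (TOA balance): σT_e⁴ = S(1−α)/4 = 31.19 W m⁻² → T_e = 153.1 K.
The surface balance (absorbed SW + ε·downward IR = σT_s⁴) with T_a⁴ = T_s⁴/2 reduces to T_s = T_e·[2/(2−ε)]^¼ = 176.3 K.
T_s − T_e = 176.3 − 153.1 = 23.15 K.

23.1 K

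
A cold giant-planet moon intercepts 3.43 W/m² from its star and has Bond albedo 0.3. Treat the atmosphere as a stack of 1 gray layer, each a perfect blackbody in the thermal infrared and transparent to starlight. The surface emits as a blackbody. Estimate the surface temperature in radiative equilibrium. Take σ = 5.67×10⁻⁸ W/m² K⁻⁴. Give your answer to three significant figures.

Top-of-atmosphere balance: σT_e⁴ = S(1−α)/4 = 0.6002 W/m² → T_e = 57.04 K.
For an N-layer opaque stack, T_s⁴ = (N+1)T_e⁴, hence T_s = (2)^(1/4)×57.04 K = 67.83 K.

67.8 K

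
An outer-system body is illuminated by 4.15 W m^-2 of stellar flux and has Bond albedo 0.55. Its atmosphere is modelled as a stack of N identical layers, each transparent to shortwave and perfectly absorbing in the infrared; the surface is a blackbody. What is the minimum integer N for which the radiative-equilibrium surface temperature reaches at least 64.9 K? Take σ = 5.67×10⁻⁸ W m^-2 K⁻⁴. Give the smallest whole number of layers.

2

The effective emission temperature is T_e = [S(1−α)/(4σ)]^¼ = 53.57 K.
Since T_s⁴ = (N+1)T_e⁴, we need N ≥ (T_s/T_e)⁴ − 1 = 1.155.
So N ≥ 1.155; the smallest integer is N = 2.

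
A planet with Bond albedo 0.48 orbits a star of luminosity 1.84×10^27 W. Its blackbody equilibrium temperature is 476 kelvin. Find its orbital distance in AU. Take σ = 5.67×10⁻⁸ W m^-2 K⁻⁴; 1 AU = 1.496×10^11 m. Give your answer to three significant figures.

The flux needed for this T is 4σT⁴/(1−0.48) = 22390 W m^-2.
S = L/(4πd²) → d = √(L/4πS) = √(1.84×10^27/(4π·22390)) = 8.087×10^10 m = 0.5406 AU.

0.541 AU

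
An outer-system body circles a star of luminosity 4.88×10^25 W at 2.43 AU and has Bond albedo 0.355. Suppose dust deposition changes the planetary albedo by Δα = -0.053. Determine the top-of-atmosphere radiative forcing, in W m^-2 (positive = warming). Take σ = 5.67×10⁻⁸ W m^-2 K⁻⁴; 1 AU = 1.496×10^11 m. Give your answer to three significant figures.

0.389 W m^-2

d = 2.43 × 1.496×10^11 m = 3.635×10^11 m.
Spreading L over a sphere of radius d: S = 4.88×10^25/(4π·3.64×10^11²) = 29.39 W m^-2.
TOA radiative forcing: ΔF = −S·Δα/4 = −29.39·(-0.053)/4 = 0.3894 W m^-2.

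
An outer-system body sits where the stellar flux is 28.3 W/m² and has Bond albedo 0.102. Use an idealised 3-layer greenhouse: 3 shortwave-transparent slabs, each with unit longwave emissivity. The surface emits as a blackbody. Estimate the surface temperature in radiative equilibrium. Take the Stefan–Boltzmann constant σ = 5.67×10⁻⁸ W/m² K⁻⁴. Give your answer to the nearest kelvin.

Top-of-atmosphere balance: σT_e⁴ = S(1−α)/4 = 6.353 W/m² → T_e = 102.9 K.
Layer-by-layer balance gives σT_s⁴ = (N+1)σT_e⁴, so T_s = 4^¼·102.9 = 145.5 K.

146 K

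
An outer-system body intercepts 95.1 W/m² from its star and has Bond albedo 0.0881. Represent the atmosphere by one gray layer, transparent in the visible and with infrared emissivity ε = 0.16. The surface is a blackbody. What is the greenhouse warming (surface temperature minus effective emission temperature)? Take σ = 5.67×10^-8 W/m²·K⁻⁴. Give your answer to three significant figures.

2.95 kelvin

At the top of the atmosphere, σT_e⁴ = S(1−α)/4 = 21.68 W/m², giving T_e = 139.8 K.
The surface balance (absorbed SW + ε·downward IR = σT_s⁴) with T_a⁴ = T_s⁴/2 reduces to T_s = T_e·[2/(2−ε)]^¼ = 142.8 K.
The atmosphere warms the surface by 2.946 K.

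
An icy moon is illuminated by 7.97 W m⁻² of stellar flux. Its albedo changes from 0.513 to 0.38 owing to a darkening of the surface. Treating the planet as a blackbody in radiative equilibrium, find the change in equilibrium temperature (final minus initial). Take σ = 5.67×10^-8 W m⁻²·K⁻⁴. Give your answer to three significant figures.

4.00 K

With α = 0.513, T₁ = 64.32 K.
After:  T₂ = [7.970·0.62/(4σ)]^(1/4) = 68.32 K.
Change: 68.32 − 64.32 = 4.002 K.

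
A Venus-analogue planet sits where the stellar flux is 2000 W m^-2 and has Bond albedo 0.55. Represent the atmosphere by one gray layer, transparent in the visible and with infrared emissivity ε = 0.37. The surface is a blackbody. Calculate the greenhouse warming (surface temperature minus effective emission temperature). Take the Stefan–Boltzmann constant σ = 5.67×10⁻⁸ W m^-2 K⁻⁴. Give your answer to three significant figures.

Effective emission temperature (TOA balance): σT_e⁴ = S(1−α)/4 = 225.0 W m^-2 → T_e = 251.0 K.
The surface balance (absorbed SW + ε·downward IR = σT_s⁴) with T_a⁴ = T_s⁴/2 reduces to T_s = T_e·[2/(2−ε)]^¼ = 264.2 K.
The atmosphere warms the surface by 13.17 K.

13.2 K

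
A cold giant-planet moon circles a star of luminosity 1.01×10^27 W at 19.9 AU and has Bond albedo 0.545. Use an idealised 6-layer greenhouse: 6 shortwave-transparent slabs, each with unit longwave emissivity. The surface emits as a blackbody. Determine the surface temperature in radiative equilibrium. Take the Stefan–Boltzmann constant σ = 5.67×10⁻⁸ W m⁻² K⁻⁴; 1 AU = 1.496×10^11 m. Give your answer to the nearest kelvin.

106 K

Orbital distance: d = 19.9 AU = 2.977×10^12 m.
Spreading L over a sphere of radius d: S = 1.01×10^27/(4π·2.98×10^12²) = 9.069 W m⁻².
OLR = S(1−α)/4 = 1.032 W m⁻²; the top layer radiates at T_e = 65.31 K.
For an N-layer opaque stack, T_s⁴ = (N+1)T_e⁴, hence T_s = (7)^(1/4)×65.31 K = 106.2 K.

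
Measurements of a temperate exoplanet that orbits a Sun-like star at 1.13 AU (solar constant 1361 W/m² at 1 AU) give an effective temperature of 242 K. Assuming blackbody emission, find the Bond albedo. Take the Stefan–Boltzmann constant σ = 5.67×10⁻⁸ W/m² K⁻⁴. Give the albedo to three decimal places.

0.270

Flux at the orbit: S = 1361/(1.13)² = 1066 W/m².
Rearranging the radiative balance, α = 1 − 4σT⁴/S.
σT⁴ = 194.5 W/m², so 4σT⁴ = 777.9 W/m².
Hence α = 1 − 777.9/1066 = 0.2702.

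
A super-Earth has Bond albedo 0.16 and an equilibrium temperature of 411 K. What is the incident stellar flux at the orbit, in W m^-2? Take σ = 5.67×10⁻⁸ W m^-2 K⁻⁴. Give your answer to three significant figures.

Invert the energy balance for S: S = 4σT⁴/(1−α).
The emitted flux is σT⁴ = 1618 W m^-2.
So S = 4×1618/(1−0.16) = 7704 W m^-2.

7700 W m^-2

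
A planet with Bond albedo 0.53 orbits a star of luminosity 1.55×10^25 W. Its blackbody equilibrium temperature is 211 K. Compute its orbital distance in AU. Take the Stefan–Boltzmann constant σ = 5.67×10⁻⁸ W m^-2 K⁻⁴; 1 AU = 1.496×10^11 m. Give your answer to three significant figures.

Required flux: S = 4σT⁴/(1−α) = 956.5 W m^-2.
Then d = [L/(4πS)]^(1/2) = 3.591×10^10 m, i.e. 0.2400 AU.

0.240 AU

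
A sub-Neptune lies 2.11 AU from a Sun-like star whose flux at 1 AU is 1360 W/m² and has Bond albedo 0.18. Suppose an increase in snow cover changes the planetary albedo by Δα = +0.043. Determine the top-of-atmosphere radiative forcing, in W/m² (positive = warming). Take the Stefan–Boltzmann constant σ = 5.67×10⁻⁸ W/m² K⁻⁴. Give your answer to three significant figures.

-3.28 W/m²

By the inverse-square law, S = 1360/2.11² = 305.5 W/m².
TOA radiative forcing: ΔF = −S·Δα/4 = −305.5·(+0.043)/4 = -3.284 W/m².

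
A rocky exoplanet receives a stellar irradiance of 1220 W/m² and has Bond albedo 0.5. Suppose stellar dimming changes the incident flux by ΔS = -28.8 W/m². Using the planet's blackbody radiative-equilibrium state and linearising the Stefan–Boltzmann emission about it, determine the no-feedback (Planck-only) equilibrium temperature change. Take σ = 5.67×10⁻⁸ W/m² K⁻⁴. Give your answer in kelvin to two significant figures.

The baseline emission temperature is T_e = 227.7 K.
TOA radiative forcing: ΔF = (1−α)ΔS/4 = 0.5·(-28.8)/4 = -3.600 W/m².
Planck response: λ_P = 4σT_e³ = 4·5.67×10⁻⁸·(227.7)³ = 2.679 W/m²/K.
Hence the no-feedback warming is ΔF/(4σT_e³) = -1.34 K.

-1.3 kelvin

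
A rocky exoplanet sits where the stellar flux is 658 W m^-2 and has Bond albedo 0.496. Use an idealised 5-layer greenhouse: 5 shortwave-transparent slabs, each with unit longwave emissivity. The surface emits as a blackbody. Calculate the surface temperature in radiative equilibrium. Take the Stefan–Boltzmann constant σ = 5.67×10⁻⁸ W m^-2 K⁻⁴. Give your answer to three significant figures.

306 kelvin

The effective emission temperature is T_e = [S(1−α)/(4σ)]^¼ = 195.5 K.
For an N-layer opaque stack, T_s⁴ = (N+1)T_e⁴, hence T_s = (6)^(1/4)×195.5 K = 306.0 K.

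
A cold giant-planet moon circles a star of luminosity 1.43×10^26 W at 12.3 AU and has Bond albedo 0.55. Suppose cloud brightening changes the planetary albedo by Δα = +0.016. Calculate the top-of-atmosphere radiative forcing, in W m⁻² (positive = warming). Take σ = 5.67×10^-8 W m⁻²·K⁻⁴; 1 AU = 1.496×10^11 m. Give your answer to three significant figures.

-0.0134 W m⁻²

Orbital distance: d = 12.3 AU = 1.840×10^12 m.
Flux at the orbit: S = L/(4πd²) = 1.43×10^26/(4π·(1.84×10^12)²) = 3.361 W m⁻².
TOA radiative forcing: ΔF = −S·Δα/4 = −3.361·(+0.016)/4 = -0.01344 W m⁻².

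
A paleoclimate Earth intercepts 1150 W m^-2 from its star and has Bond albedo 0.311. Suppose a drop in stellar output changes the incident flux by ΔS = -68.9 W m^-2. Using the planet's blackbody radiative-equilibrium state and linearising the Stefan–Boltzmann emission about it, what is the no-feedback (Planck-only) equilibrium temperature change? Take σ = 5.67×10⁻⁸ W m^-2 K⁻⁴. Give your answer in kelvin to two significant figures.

Reference equilibrium: T_e = [S(1−α)/(4σ)]^(1/4) = 243.1 K.
TOA radiative forcing: ΔF = (1−α)ΔS/4 = 0.689·(-68.9)/4 = -11.87 W m^-2.
Linearising σT⁴ gives d(σT⁴)/dT = 4σT_e³ = 3.259 W m^-2 per K.
Hence the no-feedback warming is ΔF/(4σT_e³) = -3.64 K.

-3.6 K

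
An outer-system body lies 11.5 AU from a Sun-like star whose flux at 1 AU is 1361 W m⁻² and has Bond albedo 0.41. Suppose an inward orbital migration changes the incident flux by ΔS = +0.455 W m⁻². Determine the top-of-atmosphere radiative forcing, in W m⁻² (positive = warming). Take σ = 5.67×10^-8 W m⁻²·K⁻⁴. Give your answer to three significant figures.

Flux at the orbit: S = 1361/(11.5)² = 10.29 W m⁻².
TOA radiative forcing: ΔF = (1−α)ΔS/4 = 0.59·(+0.455)/4 = 0.06711 W m⁻².

0.0671 W m⁻²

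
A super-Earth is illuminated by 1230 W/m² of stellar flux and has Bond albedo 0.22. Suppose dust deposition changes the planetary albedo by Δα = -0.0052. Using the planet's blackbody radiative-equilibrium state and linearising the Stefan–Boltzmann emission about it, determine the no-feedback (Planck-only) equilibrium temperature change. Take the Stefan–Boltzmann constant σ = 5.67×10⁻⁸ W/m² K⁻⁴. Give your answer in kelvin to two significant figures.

0.43 kelvin

Unperturbed T_e = [1230·(1−0.22)/(4σ)]^¼ = 255.0 K.
ΔF = −(S/4)Δα = −(1230/4)×(-0.0052) = 1.599 W/m².
Planck response: λ_P = 4σT_e³ = 4·5.67×10⁻⁸·(255.0)³ = 3.762 W/m²/K.
So ΔT₀ = 1.599/3.762 = 0.425 K.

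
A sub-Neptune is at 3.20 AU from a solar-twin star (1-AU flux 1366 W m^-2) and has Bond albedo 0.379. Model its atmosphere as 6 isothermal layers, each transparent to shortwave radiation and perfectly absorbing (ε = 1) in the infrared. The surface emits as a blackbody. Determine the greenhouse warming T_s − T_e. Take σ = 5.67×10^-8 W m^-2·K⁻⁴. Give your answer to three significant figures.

86.6 kelvin

Irradiance scales as 1/d², so S = 1366 W m^-2 × (1/3.20)² = 133.4 W m^-2.
Top-of-atmosphere balance: σT_e⁴ = S(1−α)/4 = 20.71 W m^-2 → T_e = 138.2 K.
Surface: T_s = (7)^¼·T_e = 224.9 K.
So the greenhouse effect raises the surface by 224.9 − 138.2 = 86.62 K.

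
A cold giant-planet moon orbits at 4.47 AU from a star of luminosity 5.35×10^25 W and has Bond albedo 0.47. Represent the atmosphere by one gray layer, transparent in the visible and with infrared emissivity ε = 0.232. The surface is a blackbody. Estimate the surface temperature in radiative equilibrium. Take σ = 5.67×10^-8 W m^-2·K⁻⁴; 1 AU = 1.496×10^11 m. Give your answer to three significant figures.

70.8 kelvin

Orbital distance: d = 4.47 AU = 6.687×10^11 m.
Flux at the orbit: S = L/(4πd²) = 5.35×10^25/(4π·(6.69×10^11)²) = 9.521 W m^-2.
The planet radiates to space at T_e = [S(1−α)/(4σ)]^(1/4) = 68.68 K.
Surface balance with a leaky layer gives σT_s⁴ = σT_e⁴·2/(2−ε), so T_s = T_e·[2/(2−0.232)]^(1/4) = 70.83 K.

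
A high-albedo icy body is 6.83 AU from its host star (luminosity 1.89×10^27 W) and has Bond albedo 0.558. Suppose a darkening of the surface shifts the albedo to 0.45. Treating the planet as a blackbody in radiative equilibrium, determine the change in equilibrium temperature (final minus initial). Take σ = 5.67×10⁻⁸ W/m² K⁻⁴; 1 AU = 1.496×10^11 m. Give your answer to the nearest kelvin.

7 K

d = 6.83 × 1.496×10^11 m = 1.022×10^12 m.
Flux at the orbit: S = L/(4πd²) = 1.89×10^27/(4π·(1.02×10^12)²) = 144.1 W/m².
Initial: T₁ = [S(1−0.558)/(4σ)]^(1/4) = 129.4 K.
With α = 0.45, T₂ = 136.7 K.
ΔT = T₂ − T₁ = 7.271 K.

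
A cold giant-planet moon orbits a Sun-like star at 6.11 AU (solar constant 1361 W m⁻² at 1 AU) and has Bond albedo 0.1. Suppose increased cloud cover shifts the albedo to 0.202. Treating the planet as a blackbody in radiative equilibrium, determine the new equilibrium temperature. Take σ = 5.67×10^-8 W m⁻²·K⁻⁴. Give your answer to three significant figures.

106 kelvin

By the inverse-square law, S = 1361/6.11² = 36.46 W m⁻².
New equilibrium: T₂ = [(1−0.202)·36.46/(4σ)]^(1/4) = 106.4 K.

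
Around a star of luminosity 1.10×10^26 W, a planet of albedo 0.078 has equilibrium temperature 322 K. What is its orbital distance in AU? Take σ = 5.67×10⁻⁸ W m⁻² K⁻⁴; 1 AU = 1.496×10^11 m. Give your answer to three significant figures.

Energy balance gives S = 4σT⁴/(1−α) = 2644 W m⁻².
From L = 4πd²S, d = √(1.10×10^26/(4π·2644)) = 5.753×10^10 m = 0.3846 AU.

0.385 AU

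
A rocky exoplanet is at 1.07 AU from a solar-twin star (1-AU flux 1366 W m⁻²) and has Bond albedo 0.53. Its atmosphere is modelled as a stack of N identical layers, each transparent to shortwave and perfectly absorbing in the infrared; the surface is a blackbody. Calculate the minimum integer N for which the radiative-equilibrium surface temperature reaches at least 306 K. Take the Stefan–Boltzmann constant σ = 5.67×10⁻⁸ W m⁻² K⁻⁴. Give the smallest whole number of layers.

By the inverse-square law, S = 1366/1.07² = 1193 W m⁻².
OLR = S(1−α)/4 = 140.2 W m⁻²; the top layer radiates at T_e = 223.0 K.
Since T_s⁴ = (N+1)T_e⁴, we need N ≥ (T_s/T_e)⁴ − 1 = 2.546.
Rounding up, N = 3.

3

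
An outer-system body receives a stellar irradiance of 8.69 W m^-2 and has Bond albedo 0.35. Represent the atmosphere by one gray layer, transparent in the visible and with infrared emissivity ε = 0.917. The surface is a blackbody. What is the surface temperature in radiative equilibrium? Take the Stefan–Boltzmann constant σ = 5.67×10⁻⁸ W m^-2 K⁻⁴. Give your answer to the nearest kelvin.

82 K

At the top of the atmosphere, σT_e⁴ = S(1−α)/4 = 1.412 W m^-2, giving T_e = 70.64 K.
Surface balance with a leaky layer gives σT_s⁴ = σT_e⁴·2/(2−ε), so T_s = T_e·[2/(2−0.917)]^(1/4) = 82.35 K.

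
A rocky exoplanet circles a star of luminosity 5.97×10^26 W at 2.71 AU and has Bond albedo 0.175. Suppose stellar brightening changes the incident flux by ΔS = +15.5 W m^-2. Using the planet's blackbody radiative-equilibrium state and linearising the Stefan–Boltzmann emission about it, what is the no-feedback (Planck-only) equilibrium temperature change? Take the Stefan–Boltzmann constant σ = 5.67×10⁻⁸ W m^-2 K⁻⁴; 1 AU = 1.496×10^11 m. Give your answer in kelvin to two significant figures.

2.4 kelvin

d = 2.71 × 1.496×10^11 m = 4.054×10^11 m.
Flux at the orbit: S = L/(4πd²) = 5.97×10^26/(4π·(4.05×10^11)²) = 289.0 W m^-2.
Unperturbed T_e = [289.0·(1−0.175)/(4σ)]^¼ = 180.1 K.
ΔF = Δ[S(1−α)]/4 = (1−0.175)·+15.5/4 = 3.197 W m^-2.
Linearising σT⁴ gives d(σT⁴)/dT = 4σT_e³ = 1.324 W m^-2 per K.
Hence the no-feedback warming is ΔF/(4σT_e³) = 2.41 K.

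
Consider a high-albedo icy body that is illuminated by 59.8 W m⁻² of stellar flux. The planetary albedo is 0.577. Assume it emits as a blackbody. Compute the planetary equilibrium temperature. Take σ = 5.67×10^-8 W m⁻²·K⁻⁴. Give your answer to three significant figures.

Absorbed flux (global mean): S(1−α)/4 = 59.80·0.423/4 = 6.324 W m⁻².
Set σT⁴ = 6.324 → T = (6.324/σ)^(1/4) = 102.8 K.

103 K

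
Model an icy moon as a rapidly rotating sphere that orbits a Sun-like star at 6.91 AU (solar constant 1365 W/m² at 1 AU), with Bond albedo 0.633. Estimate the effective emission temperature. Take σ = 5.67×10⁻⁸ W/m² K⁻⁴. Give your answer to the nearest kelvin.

82 K

By the inverse-square law, S = 1365/6.91² = 28.59 W/m².
Averaging over the sphere, the absorbed flux is S(1−α)/4 = 2.623 W/m².
Set σT⁴ = 2.623 → T = (2.623/σ)^(1/4) = 82.47 K.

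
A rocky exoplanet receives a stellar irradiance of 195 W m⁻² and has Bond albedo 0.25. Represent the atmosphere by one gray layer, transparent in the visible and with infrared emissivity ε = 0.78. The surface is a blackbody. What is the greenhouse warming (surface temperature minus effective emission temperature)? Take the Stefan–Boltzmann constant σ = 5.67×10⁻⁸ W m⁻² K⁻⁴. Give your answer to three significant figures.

At the top of the atmosphere, σT_e⁴ = S(1−α)/4 = 36.56 W m⁻², giving T_e = 159.4 K.
The surface balance (absorbed SW + ε·downward IR = σT_s⁴) with T_a⁴ = T_s⁴/2 reduces to T_s = T_e·[2/(2−ε)]^¼ = 180.3 K.
Greenhouse warming: T_s − T_e = 20.96 K.

21.0 kelvin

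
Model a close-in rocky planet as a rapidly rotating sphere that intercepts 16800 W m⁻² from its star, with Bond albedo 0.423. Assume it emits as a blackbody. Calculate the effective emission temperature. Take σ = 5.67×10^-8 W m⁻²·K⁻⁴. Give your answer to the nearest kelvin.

455 K

Absorbed flux (global mean): S(1−α)/4 = 16800·0.577/4 = 2423 W m⁻².
Set σT⁴ = 2423 → T = (2423/σ)^(1/4) = 454.7 K.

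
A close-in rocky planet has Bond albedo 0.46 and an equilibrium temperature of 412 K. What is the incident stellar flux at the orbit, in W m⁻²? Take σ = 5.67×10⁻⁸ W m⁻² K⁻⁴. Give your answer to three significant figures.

12100 W m⁻²

From S(1−α)/4 = σT⁴: S = 4σT⁴/(1−α).
The emitted flux is σT⁴ = 1634 W m⁻².
So S = 4×1634/(1−0.46) = 12100 W m⁻².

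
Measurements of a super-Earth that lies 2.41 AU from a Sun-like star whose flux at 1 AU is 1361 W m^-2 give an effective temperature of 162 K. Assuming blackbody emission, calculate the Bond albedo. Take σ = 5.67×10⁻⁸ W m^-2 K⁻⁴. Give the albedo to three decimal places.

0.333

By the inverse-square law, S = 1361/2.41² = 234.3 W m^-2.
From σT⁴ = S(1−α)/4 we invert for α: 1−α = 4σT⁴/S.
σT⁴ = 39.05 W m^-2, so 4σT⁴ = 156.2 W m^-2.
1−α = 156.2/234.3 = 0.6666, so α = 0.3334.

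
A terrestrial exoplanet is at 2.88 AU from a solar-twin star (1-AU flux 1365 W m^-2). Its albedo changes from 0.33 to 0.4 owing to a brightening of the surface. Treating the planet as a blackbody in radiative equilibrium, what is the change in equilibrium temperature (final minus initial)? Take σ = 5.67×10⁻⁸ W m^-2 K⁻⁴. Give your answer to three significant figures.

-4.04 kelvin

Irradiance scales as 1/d², so S = 1365 W m^-2 × (1/2.88)² = 164.6 W m^-2.
With α = 0.33, T₁ = 148.5 K.
Final:   T₂ = [S(1−0.4)/(4σ)]^(1/4) = 144.4 K.
Change: 144.4 − 148.5 = -4.040 K.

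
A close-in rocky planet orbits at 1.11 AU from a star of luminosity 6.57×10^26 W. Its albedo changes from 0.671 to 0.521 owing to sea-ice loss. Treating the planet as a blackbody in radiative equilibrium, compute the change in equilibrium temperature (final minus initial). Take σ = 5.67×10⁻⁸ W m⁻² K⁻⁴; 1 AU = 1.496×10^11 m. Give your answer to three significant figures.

Orbital distance: d = 1.11 AU = 1.661×10^11 m.
Flux at the orbit: S = L/(4πd²) = 6.57×10^26/(4π·(1.66×10^11)²) = 1896 W m⁻².
Initial: T₁ = [S(1−0.671)/(4σ)]^(1/4) = 229.0 K.
Final:   T₂ = [S(1−0.521)/(4σ)]^(1/4) = 251.6 K.
Change: 251.6 − 229.0 = 22.55 K.

22.5 K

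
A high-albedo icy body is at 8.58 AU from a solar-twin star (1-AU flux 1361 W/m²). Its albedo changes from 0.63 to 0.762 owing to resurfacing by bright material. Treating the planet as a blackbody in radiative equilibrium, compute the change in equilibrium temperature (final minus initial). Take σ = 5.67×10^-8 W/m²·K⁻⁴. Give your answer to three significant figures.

-7.74 K

Flux at the orbit: S = 1361/(8.58)² = 18.49 W/m².
Initial: T₁ = [S(1−0.63)/(4σ)]^(1/4) = 74.11 K.
Final:   T₂ = [S(1−0.762)/(4σ)]^(1/4) = 66.37 K.
ΔT = T₂ − T₁ = -7.740 K.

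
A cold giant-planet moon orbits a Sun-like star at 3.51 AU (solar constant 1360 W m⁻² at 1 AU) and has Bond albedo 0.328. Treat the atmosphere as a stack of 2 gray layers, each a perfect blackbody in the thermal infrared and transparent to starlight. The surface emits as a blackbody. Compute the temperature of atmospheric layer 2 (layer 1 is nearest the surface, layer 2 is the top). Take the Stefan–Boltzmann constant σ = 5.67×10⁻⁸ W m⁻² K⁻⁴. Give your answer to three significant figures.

By the inverse-square law, S = 1360/3.51² = 110.4 W m⁻².
Top-of-atmosphere balance: σT_e⁴ = S(1−α)/4 = 18.55 W m⁻² → T_e = 134.5 K.
In the N-layer model, layer k (counted from the surface) has T_k = (N+1−k)^(1/4)·T_e.
T_2 = (1)^(1/4)·134.5 = 134.5 K.

134 kelvin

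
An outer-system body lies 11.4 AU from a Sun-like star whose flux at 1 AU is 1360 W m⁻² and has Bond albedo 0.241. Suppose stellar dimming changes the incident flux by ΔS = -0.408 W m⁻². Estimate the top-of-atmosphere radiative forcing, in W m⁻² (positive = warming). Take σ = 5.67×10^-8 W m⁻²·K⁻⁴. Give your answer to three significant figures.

Irradiance scales as 1/d², so S = 1360 W m⁻² × (1/11.4)² = 10.46 W m⁻².
ΔF = Δ[S(1−α)]/4 = (1−0.241)·-0.408/4 = -0.07742 W m⁻².

-0.0774 W m⁻²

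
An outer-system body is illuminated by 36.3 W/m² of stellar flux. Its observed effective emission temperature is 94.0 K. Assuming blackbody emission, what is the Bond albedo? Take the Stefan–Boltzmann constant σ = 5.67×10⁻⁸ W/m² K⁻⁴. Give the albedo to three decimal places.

0.512

Rearranging the radiative balance, α = 1 − 4σT⁴/S.
σT⁴ = 4.427 W/m², so 4σT⁴ = 17.71 W/m².
1−α = 17.71/36.30 = 0.4878, so α = 0.5122.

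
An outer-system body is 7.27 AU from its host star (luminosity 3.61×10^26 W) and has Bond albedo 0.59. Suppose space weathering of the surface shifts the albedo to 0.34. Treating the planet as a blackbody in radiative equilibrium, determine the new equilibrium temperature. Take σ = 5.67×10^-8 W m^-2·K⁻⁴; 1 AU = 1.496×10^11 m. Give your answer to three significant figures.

91.7 K

d = 7.27 × 1.496×10^11 m = 1.088×10^12 m.
Spreading L over a sphere of radius d: S = 3.61×10^26/(4π·1.09×10^12²) = 24.29 W m^-2.
T₂ = [S(1−α₂)/(4σ)]^(1/4) = [24.29·0.66/(4σ)]^(1/4) = 91.69 K.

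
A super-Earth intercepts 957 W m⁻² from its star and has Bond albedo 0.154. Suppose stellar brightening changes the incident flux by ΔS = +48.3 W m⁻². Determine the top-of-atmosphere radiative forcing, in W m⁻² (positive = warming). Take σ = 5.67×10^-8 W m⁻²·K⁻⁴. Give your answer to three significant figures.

Only a fraction (1−α) is absorbed and it's spread over 4πR², so ΔF = (1−α)ΔS/4 = 10.22 W m⁻².

10.2 W m⁻²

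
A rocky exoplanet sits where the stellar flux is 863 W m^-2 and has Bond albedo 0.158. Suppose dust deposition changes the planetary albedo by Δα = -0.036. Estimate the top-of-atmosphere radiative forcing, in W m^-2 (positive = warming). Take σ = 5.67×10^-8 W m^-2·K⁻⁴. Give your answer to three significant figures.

7.77 W m^-2

ΔF = −(S/4)Δα = −(863.0/4)×(-0.036) = 7.767 W m^-2.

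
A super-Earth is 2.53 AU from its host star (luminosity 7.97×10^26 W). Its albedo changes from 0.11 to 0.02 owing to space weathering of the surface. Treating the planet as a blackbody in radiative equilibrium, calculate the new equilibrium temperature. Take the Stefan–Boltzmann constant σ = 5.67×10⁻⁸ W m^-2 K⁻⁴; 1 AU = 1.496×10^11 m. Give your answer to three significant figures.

d = 2.53 × 1.496×10^11 m = 3.785×10^11 m.
S = L/(4πd²) = 442.7 W m^-2.
New equilibrium: T₂ = [(1−0.02)·442.7/(4σ)]^(1/4) = 209.1 K.

209 K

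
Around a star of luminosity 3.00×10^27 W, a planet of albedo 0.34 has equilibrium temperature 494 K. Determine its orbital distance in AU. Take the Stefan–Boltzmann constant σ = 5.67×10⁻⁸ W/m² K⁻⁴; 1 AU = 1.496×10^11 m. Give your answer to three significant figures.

0.722 AU

Required flux: S = 4σT⁴/(1−α) = 20460 W/m².
Then d = [L/(4πS)]^(1/2) = 1.080×10^11 m, i.e. 0.7220 AU.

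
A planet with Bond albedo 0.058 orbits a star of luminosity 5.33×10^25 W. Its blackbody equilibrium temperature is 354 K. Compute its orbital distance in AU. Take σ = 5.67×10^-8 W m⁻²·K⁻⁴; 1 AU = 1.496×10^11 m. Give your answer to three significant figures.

Energy balance gives S = 4σT⁴/(1−α) = 3781 W m⁻².
From L = 4πd²S, d = √(5.33×10^25/(4π·3781)) = 3.349×10^10 m = 0.2239 AU.

0.224 AU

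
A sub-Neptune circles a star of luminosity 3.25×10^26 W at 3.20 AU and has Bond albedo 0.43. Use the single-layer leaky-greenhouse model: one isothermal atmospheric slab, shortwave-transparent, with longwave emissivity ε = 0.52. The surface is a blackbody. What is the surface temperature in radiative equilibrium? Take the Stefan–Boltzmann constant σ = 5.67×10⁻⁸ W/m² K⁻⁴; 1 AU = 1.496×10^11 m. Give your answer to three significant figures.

Orbital distance: d = 3.20 AU = 4.787×10^11 m.
Flux at the orbit: S = L/(4πd²) = 3.25×10^26/(4π·(4.79×10^11)²) = 112.9 W/m².
Effective emission temperature (TOA balance): σT_e⁴ = S(1−α)/4 = 16.08 W/m² → T_e = 129.8 K.
The surface balance (absorbed SW + ε·downward IR = σT_s⁴) with T_a⁴ = T_s⁴/2 reduces to T_s = T_e·[2/(2−ε)]^¼ = 139.9 K.

140 K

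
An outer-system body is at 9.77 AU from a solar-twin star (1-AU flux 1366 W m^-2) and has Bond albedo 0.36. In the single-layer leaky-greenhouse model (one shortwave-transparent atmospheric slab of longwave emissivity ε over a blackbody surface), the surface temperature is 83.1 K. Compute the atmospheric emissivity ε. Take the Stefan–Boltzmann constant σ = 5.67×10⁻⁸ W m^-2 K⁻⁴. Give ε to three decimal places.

0.306

By the inverse-square law, S = 1366/9.77² = 14.31 W m^-2.
First, T_e = [14.31·(1−0.36)/(4σ)]^(1/4) = 79.72 K.
Since (2−ε)/2 = (T_e/T_s)⁴ = 0.8468, ε = 0.3063.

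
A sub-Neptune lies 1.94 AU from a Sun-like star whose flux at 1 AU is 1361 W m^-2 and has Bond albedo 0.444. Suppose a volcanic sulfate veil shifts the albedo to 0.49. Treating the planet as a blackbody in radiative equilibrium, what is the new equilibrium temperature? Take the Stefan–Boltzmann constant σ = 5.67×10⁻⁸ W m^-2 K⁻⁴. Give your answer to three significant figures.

169 K

Irradiance scales as 1/d², so S = 1361 W m^-2 × (1/1.94)² = 361.6 W m^-2.
With the new albedo, S(1−α₂)/4 = 46.11 W m^-2, so T₂ = 168.9 K.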